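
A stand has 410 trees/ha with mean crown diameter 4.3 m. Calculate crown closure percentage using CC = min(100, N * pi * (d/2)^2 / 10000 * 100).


(d/2)^2 = (4.3/2)^2 = 2.15^2 = 4.6225
Crown area = 3.141593 * 4.6225 = 14.5220 m^2
N * area / 10000 * 100 = 410 * 14.5220 / 10000 * 100 = 59.5402
CC = min(100, 59.5402) = 59.5402 ≈ 59.5%

59.5%


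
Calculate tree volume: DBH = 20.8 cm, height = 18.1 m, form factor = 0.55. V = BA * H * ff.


(D/200)^2 = (20.8/200)^2 = 0.104^2 = 0.010816
BA = 3.141593 * 0.010816 = 0.0339795 m^2
V = 0.0339795 * 18.1 * 0.55 = 0.338266 ≈ 0.338 m^3

0.338 m^3


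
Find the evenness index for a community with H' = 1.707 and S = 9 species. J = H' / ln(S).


ln(9) = 2.19722
J = H' / ln(S) = 1.707 / 2.19722 = 0.776891 ≈ 0.7769

0.7769


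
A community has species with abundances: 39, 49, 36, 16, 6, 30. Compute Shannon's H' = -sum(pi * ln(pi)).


Total N = 39 + 49 + 36 + 16 + 6 + 30 = 176
Per-species terms:
  p = 39/176 = 0.221591; ln(p) = -1.506922; p*ln(p) = 0.221591 * (-1.506922) = -0.333920
  p = 49/176 = 0.278409; ln(p) = -1.278664; p*ln(p) = 0.278409 * (-1.278664) = -0.355992
  p = 36/176 = 0.204545; ln(p) = -1.586967; p*ln(p) = 0.204545 * (-1.586967) = -0.324606
  p = 16/176 = 0.090909; ln(p) = -2.397896; p*ln(p) = 0.090909 * (-2.397896) = -0.217990
  p = 6/176 = 0.034091; ln(p) = -3.378722; p*ln(p) = 0.034091 * (-3.378722) = -0.115184
  p = 30/176 = 0.170455; ln(p) = -1.769284; p*ln(p) = 0.170455 * (-1.769284) = -0.301583
sum(p*ln(p)) = (-0.333920) + (-0.355992) + (-0.324606) + (-0.217990) + (-0.115184) + (-0.301583) = -1.649275
H' = -(-1.649275) = 1.649275 ≈ 1.6493

1.6493


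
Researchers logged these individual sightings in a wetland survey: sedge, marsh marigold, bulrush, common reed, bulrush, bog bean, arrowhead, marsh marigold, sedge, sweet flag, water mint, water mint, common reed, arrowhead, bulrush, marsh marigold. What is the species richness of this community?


Total individuals logged = 16
Distinct species (count of individuals): sedge (2), marsh marigold (3), bulrush (3), common reed (2), bog bean (1), arrowhead (2), sweet flag (1), water mint (2)
Species richness = number of distinct species = 8

8


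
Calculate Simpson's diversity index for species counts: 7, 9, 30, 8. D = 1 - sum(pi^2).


Total N = 7 + 9 + 30 + 8 = 54
Per-species terms:
  p = 7/54 = 0.129630; p^2 = 0.129630^2 = 0.016804
  p = 9/54 = 0.166667; p^2 = 0.166667^2 = 0.027778
  p = 30/54 = 0.555556; p^2 = 0.555556^2 = 0.308642
  p = 8/54 = 0.148148; p^2 = 0.148148^2 = 0.021948
sum(p^2) = 0.016804 + 0.027778 + 0.308642 + 0.021948 = 0.375172
D = 1 - 0.375172 = 0.624828 ≈ 0.6248

0.6248


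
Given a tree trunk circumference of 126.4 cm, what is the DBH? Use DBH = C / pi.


DBH = C / pi = 126.4 / 3.141593 = 40.2344 ≈ 40.23 cm

40.23 cm


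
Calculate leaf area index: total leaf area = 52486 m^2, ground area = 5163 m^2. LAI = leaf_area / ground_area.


LAI = 52486 / 5163 = 10.1658 ≈ 10.17

10.17


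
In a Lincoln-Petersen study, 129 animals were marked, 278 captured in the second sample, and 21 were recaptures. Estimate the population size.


N = M * C / R = 129 * 278 / 21 = 35862 / 21 = 1707.71 ≈ 1708

1708 individuals


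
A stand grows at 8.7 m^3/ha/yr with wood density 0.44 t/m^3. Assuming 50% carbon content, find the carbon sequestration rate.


C = 8.7 * 0.44 * 0.5 = 1.914 ≈ 1.91 t C/ha/yr

1.91 t C/ha/yr


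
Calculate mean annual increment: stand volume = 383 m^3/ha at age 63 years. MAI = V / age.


MAI = 383 / 63 = 6.0794 ≈ 6.08 m^3/ha/yr

6.08 m^3/ha/yr


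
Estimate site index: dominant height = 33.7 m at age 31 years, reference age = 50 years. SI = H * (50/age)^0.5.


50/31 = 1.61290
(1.61290)^0.5 = 1.27000
SI = 33.7 * 1.27000 = 42.7990 ≈ 42.8 m

42.8 m


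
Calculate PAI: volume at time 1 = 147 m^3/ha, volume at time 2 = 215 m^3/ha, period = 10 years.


PAI = (V2 - V1) / period = (215 - 147) / 10 = 68 / 10 = 6.80 m^3/ha/yr

6.80 m^3/ha/yr


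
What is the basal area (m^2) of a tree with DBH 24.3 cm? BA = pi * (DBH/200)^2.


D/200 = 24.3/200 = 0.1215 m
(D/200)^2 = 0.1215^2 = 0.01476225
BA = 3.141593 * 0.01476225 = 0.0463770 ≈ 0.0464 m^2

0.0464 m^2


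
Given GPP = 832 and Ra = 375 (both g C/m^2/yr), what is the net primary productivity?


NPP = GPP - Ra = 832 - 375 = 457 g C/m^2/yr

457 g C/m^2/yr


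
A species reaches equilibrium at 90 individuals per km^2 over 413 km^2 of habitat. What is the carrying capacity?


K = 90 * 413 = 37170 individuals

37170 individuals


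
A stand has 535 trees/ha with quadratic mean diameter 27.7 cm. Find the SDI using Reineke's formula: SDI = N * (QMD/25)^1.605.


QMD/25 = 27.7/25 = 1.108
(1.108)^1.605 = exp(1.605 * ln(1.108)) = exp(1.605 * 0.102557) = exp(0.164604) = 1.17893
SDI = 535 * 1.17893 = 630.728 ≈ 631

631


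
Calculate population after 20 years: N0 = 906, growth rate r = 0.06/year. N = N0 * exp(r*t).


r*t = 0.06 * 20 = 1.2
exp(1.2) = 3.32012
N = 906 * 3.32012 = 3008.03 ≈ 3008

3008


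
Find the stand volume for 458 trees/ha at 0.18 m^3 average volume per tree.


V_stand = 458 * 0.18 = 82.44 ≈ 82.4 m^3/ha

82.4 m^3/ha


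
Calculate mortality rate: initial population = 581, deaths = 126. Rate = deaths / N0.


Mortality rate = 126 / 581 = 0.216867 ≈ 0.2169

0.2169


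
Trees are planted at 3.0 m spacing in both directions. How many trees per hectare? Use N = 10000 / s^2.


N = 10000 / 3.0^2 = 10000 / 9 = 1111.11 ≈ 1111 trees/ha

1111 trees/ha


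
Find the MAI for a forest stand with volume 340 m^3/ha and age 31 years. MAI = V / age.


MAI = 340 / 31 = 10.9677 ≈ 10.97 m^3/ha/yr

10.97 m^3/ha/yr


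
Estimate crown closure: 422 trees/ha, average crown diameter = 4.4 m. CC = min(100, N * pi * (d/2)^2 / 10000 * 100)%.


(d/2)^2 = (4.4/2)^2 = 2.2^2 = 4.84
Crown area = 3.141593 * 4.84 = 15.2053 m^2
N * area / 10000 * 100 = 422 * 15.2053 / 10000 * 100 = 64.1664
CC = min(100, 64.1664) = 64.1664 ≈ 64.2%

64.2%


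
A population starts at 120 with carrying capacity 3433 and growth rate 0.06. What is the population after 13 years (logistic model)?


(K - N0)/N0 = (3433 - 120)/120 = 3313/120 = 27.6083
r*t = 0.06 * 13 = 0.78; exp(-0.78) = 0.458406
27.6083 * 0.458406 = 12.6558
1 + 12.6558 = 13.6558
N = 3433 / 13.6558 = 251.395 ≈ 251

251


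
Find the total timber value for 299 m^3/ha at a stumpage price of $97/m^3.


Value = 299 * 97 = $29003/ha

$29003/ha


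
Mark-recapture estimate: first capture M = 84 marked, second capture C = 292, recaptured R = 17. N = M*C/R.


N = M * C / R = 84 * 292 / 17 = 24528 / 17 = 1442.82 ≈ 1443

1443 individuals


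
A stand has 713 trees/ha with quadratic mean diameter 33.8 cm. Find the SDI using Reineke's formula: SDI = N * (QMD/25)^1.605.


QMD/25 = 33.8/25 = 1.352
(1.352)^1.605 = exp(1.605 * ln(1.352)) = exp(1.605 * 0.301585) = exp(0.484044) = 1.62262
SDI = 713 * 1.62262 = 1156.93 ≈ 1157

1157


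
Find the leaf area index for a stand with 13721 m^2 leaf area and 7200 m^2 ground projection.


LAI = 13721 / 7200 = 1.9057 ≈ 1.91

1.91


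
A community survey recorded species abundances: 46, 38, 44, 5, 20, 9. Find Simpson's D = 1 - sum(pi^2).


Total N = 46 + 38 + 44 + 5 + 20 + 9 = 162
Per-species terms:
  p = 46/162 = 0.283951; p^2 = 0.283951^2 = 0.080628
  p = 38/162 = 0.234568; p^2 = 0.234568^2 = 0.055022
  p = 44/162 = 0.271605; p^2 = 0.271605^2 = 0.073769
  p = 5/162 = 0.030864; p^2 = 0.030864^2 = 0.000953
  p = 20/162 = 0.123457; p^2 = 0.123457^2 = 0.015242
  p = 9/162 = 0.055556; p^2 = 0.055556^2 = 0.003086
sum(p^2) = 0.080628 + 0.055022 + 0.073769 + 0.000953 + 0.015242 + 0.003086 = 0.228700
D = 1 - 0.228700 = 0.771300 ≈ 0.7713

0.7713


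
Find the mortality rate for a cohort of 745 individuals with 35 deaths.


Mortality rate = 35 / 745 = 0.046980 ≈ 0.0470

0.0470


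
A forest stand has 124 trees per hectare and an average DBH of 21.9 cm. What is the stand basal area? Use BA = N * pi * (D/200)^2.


(D/200)^2 = (21.9/200)^2 = 0.1095^2 = 0.01199025
Individual BA = 3.141593 * 0.01199025 = 0.0376685 m^2
Stand BA = 124 * 0.0376685 = 4.67089 ≈ 4.67 m^2/ha

4.67 m^2/ha


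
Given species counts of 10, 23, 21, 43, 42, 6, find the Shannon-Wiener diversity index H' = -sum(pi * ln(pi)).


Total N = 10 + 23 + 21 + 43 + 42 + 6 = 145
Per-species terms:
  p = 10/145 = 0.068966; ln(p) = -2.674142; p*ln(p) = 0.068966 * (-2.674142) = -0.184425
  p = 23/145 = 0.158621; ln(p) = -1.841238; p*ln(p) = 0.158621 * (-1.841238) = -0.292059
  p = 21/145 = 0.144828; ln(p) = -1.932208; p*ln(p) = 0.144828 * (-1.932208) = -0.279838
  p = 43/145 = 0.296552; ln(p) = -1.215533; p*ln(p) = 0.296552 * (-1.215533) = -0.360469
  p = 42/145 = 0.289655; ln(p) = -1.239065; p*ln(p) = 0.289655 * (-1.239065) = -0.358901
  p = 6/145 = 0.041379; ln(p) = -3.184982; p*ln(p) = 0.041379 * (-3.184982) = -0.131791
sum(p*ln(p)) = (-0.184425) + (-0.292059) + (-0.279838) + (-0.360469) + (-0.358901) + (-0.131791) = -1.607483
H' = -(-1.607483) = 1.607483 ≈ 1.6075

1.6075


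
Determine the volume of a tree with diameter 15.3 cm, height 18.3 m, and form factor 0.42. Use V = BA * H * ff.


(D/200)^2 = (15.3/200)^2 = 0.0765^2 = 0.00585225
BA = 3.141593 * 0.00585225 = 0.0183854 m^2
V = 0.0183854 * 18.3 * 0.42 = 0.141310 ≈ 0.141 m^3

0.141 m^3


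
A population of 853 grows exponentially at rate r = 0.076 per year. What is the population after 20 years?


r*t = 0.076 * 20 = 1.52
exp(1.52) = 4.57223
N = 853 * 4.57223 = 3900.11 ≈ 3900

3900


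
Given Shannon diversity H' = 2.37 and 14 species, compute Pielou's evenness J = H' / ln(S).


ln(14) = 2.63906
J = H' / ln(S) = 2.37 / 2.63906 = 0.898047 ≈ 0.8980

0.8980


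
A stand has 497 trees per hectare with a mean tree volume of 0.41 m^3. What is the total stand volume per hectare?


V_stand = 497 * 0.41 = 203.77 ≈ 203.8 m^3/ha

203.8 m^3/ha


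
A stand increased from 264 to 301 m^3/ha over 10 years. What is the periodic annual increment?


PAI = (V2 - V1) / period = (301 - 264) / 10 = 37 / 10 = 3.70 m^3/ha/yr

3.70 m^3/ha/yr


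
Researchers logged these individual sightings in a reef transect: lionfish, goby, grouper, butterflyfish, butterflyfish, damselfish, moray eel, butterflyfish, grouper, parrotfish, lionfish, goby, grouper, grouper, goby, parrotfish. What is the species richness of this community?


Total individuals logged = 16
Distinct species (count of individuals): lionfish (2), goby (3), grouper (4), butterflyfish (3), damselfish (1), moray eel (1), parrotfish (2)
Species richness = number of distinct species = 7

7


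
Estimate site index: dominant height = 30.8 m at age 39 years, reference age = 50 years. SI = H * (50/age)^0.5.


50/39 = 1.28205
(1.28205)^0.5 = 1.13228
SI = 30.8 * 1.13228 = 34.8742 ≈ 34.9 m

34.9 m


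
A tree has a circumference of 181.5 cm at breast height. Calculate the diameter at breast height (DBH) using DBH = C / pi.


DBH = C / pi = 181.5 / 3.141593 = 57.7732 ≈ 57.77 cm

57.77 cm


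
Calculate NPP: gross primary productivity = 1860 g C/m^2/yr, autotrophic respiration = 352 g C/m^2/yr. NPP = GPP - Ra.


NPP = GPP - Ra = 1860 - 352 = 1508 g C/m^2/yr

1508 g C/m^2/yr


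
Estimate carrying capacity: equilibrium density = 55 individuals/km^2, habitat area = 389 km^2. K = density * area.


K = 55 * 389 = 21395 individuals

21395 individuals


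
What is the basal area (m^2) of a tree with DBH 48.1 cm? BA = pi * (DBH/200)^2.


D/200 = 48.1/200 = 0.2405 m
(D/200)^2 = 0.2405^2 = 0.05784025
BA = 3.141593 * 0.05784025 = 0.181711 ≈ 0.1817 m^2

0.1817 m^2


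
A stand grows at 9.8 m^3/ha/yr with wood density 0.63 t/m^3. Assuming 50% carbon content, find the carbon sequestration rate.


C = 9.8 * 0.63 * 0.5 = 3.087 ≈ 3.09 t C/ha/yr

3.09 t C/ha/yr


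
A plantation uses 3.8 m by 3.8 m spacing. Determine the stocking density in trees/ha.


N = 10000 / 3.8^2 = 10000 / 14.44 = 692.521 ≈ 693 trees/ha

693 trees/ha


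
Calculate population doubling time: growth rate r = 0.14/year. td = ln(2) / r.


td = ln(2) / 0.14 = 0.693147 / 0.14 = 4.95105 ≈ 5.0 years

5.0 years


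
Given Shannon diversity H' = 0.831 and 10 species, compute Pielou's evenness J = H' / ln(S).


ln(10) = 2.30259
J = H' / ln(S) = 0.831 / 2.30259 = 0.360898 ≈ 0.3609

0.3609


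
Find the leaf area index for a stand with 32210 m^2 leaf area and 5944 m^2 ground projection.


LAI = 32210 / 5944 = 5.4189 ≈ 5.42

5.42


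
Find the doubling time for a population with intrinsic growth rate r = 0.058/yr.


td = ln(2) / 0.058 = 0.693147 / 0.058 = 11.9508 ≈ 12.0 years

12.0 years


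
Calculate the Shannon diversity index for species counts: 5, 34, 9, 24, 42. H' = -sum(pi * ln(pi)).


Total N = 5 + 34 + 9 + 24 + 42 = 114
Per-species terms:
  p = 5/114 = 0.043860; ln(p) = -3.126753; p*ln(p) = 0.043860 * (-3.126753) = -0.137139
  p = 34/114 = 0.298246; ln(p) = -1.209837; p*ln(p) = 0.298246 * (-1.209837) = -0.360829
  p = 9/114 = 0.078947; ln(p) = -2.538979; p*ln(p) = 0.078947 * (-2.538979) = -0.200445
  p = 24/114 = 0.210526; ln(p) = -1.558146; p*ln(p) = 0.210526 * (-1.558146) = -0.328030
  p = 42/114 = 0.368421; ln(p) = -0.998529; p*ln(p) = 0.368421 * (-0.998529) = -0.367879
sum(p*ln(p)) = (-0.137139) + (-0.360829) + (-0.200445) + (-0.328030) + (-0.367879) = -1.394322
H' = -(-1.394322) = 1.394322 ≈ 1.3943

1.3943


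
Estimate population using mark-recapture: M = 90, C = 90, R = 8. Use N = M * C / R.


N = M * C / R = 90 * 90 / 8 = 8100 / 8 = 1012.50 ≈ 1013

1013 individuals


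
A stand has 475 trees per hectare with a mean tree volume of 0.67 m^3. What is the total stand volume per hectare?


V_stand = 475 * 0.67 = 318.25 ≈ 318.3 m^3/ha

318.3 m^3/ha


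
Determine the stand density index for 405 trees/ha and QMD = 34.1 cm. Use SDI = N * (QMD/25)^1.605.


QMD/25 = 34.1/25 = 1.364
(1.364)^1.605 = exp(1.605 * ln(1.364)) = exp(1.605 * 0.310422) = exp(0.498227) = 1.64580
SDI = 405 * 1.64580 = 666.549 ≈ 667

667


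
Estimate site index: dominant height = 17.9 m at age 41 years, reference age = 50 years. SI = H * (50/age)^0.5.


50/41 = 1.21951
(1.21951)^0.5 = 1.10431
SI = 17.9 * 1.10431 = 19.7671 ≈ 19.8 m

19.8 m


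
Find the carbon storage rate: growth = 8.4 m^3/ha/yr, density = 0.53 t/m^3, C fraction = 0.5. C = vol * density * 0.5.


C = 8.4 * 0.53 * 0.5 = 2.226 ≈ 2.23 t C/ha/yr

2.23 t C/ha/yr


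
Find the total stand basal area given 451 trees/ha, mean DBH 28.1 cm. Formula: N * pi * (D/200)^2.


(D/200)^2 = (28.1/200)^2 = 0.1405^2 = 0.01974025
Individual BA = 3.141593 * 0.01974025 = 0.0620158 m^2
Stand BA = 451 * 0.0620158 = 27.9691 ≈ 27.97 m^2/ha

27.97 m^2/ha


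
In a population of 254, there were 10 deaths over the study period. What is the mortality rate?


Mortality rate = 10 / 254 = 0.039370 ≈ 0.0394

0.0394


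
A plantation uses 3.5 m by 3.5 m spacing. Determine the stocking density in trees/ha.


N = 10000 / 3.5^2 = 10000 / 12.25 = 816.327 ≈ 816 trees/ha

816 trees/ha


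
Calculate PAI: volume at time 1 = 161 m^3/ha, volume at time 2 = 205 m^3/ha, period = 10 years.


PAI = (V2 - V1) / period = (205 - 161) / 10 = 44 / 10 = 4.40 m^3/ha/yr

4.40 m^3/ha/yr


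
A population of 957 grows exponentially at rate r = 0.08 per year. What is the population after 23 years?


r*t = 0.08 * 23 = 1.84
exp(1.84) = 6.29654
N = 957 * 6.29654 = 6025.79 ≈ 6026

6026


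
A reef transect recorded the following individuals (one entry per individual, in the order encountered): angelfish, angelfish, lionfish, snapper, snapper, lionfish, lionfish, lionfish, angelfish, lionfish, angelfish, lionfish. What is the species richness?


Total individuals logged = 12
Distinct species (count of individuals): angelfish (4), lionfish (6), snapper (2)
Species richness = number of distinct species = 3

3


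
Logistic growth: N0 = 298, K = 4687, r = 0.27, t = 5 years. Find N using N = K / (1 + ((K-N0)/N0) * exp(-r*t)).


(K - N0)/N0 = (4687 - 298)/298 = 4389/298 = 14.7282
r*t = 0.27 * 5 = 1.35; exp(-1.35) = 0.259240
14.7282 * 0.259240 = 3.81814
1 + 3.81814 = 4.81814
N = 4687 / 4.81814 = 972.782 ≈ 973

973


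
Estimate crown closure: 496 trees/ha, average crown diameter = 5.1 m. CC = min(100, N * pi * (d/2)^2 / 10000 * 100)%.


(d/2)^2 = (5.1/2)^2 = 2.55^2 = 6.5025
Crown area = 3.141593 * 6.5025 = 20.4282 m^2
N * area / 10000 * 100 = 496 * 20.4282 / 10000 * 100 = 101.324
CC = min(100, 101.324) = 100%

100%


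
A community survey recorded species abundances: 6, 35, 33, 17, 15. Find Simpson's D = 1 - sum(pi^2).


Total N = 6 + 35 + 33 + 17 + 15 = 106
Per-species terms:
  p = 6/106 = 0.056604; p^2 = 0.056604^2 = 0.003204
  p = 35/106 = 0.330189; p^2 = 0.330189^2 = 0.109025
  p = 33/106 = 0.311321; p^2 = 0.311321^2 = 0.096921
  p = 17/106 = 0.160377; p^2 = 0.160377^2 = 0.025721
  p = 15/106 = 0.141509; p^2 = 0.141509^2 = 0.020025
sum(p^2) = 0.003204 + 0.109025 + 0.096921 + 0.025721 + 0.020025 = 0.254896
D = 1 - 0.254896 = 0.745104 ≈ 0.7451

0.7451


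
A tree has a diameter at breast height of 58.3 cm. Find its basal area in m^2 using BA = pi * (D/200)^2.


D/200 = 58.3/200 = 0.2915 m
(D/200)^2 = 0.2915^2 = 0.08497225
BA = 3.141593 * 0.08497225 = 0.266948 ≈ 0.2669 m^2

0.2669 m^2


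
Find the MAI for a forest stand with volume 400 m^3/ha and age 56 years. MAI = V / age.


MAI = 400 / 56 = 7.1429 ≈ 7.14 m^3/ha/yr

7.14 m^3/ha/yr


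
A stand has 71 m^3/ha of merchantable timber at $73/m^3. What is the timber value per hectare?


Value = 71 * 73 = $5183/ha

$5183/ha


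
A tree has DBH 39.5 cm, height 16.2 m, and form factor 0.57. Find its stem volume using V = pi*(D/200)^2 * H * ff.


(D/200)^2 = (39.5/200)^2 = 0.1975^2 = 0.03900625
BA = 3.141593 * 0.03900625 = 0.122542 m^2
V = 0.122542 * 16.2 * 0.57 = 1.13155 ≈ 1.132 m^3

1.132 m^3


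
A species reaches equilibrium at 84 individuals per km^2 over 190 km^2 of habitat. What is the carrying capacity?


K = 84 * 190 = 15960 individuals

15960 individuals


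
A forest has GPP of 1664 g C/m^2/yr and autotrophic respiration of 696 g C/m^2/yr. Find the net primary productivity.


NPP = GPP - Ra = 1664 - 696 = 968 g C/m^2/yr

968 g C/m^2/yr


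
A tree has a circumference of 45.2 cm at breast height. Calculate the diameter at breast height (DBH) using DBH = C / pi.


DBH = C / pi = 45.2 / 3.141593 = 14.3876 ≈ 14.39 cm

14.39 cm


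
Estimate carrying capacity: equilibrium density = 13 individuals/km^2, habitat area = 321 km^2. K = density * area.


K = 13 * 321 = 4173 individuals

4173 individuals


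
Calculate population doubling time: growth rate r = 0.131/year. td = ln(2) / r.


td = ln(2) / 0.131 = 0.693147 / 0.131 = 5.29120 ≈ 5.3 years

5.3 years


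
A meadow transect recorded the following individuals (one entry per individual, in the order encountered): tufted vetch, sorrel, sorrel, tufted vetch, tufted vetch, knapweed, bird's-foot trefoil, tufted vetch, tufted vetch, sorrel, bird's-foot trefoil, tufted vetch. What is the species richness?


Total individuals logged = 12
Distinct species (count of individuals): tufted vetch (6), sorrel (3), knapweed (1), bird's-foot trefoil (2)
Species richness = number of distinct species = 4

4


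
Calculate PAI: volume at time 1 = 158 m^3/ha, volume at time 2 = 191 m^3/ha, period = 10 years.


PAI = (V2 - V1) / period = (191 - 158) / 10 = 33 / 10 = 3.30 m^3/ha/yr

3.30 m^3/ha/yr


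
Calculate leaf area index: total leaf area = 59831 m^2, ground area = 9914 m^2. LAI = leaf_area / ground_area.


LAI = 59831 / 9914 = 6.0350 ≈ 6.04

6.04


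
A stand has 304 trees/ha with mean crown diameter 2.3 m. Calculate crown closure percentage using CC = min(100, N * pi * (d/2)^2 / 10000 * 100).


(d/2)^2 = (2.3/2)^2 = 1.15^2 = 1.3225
Crown area = 3.141593 * 1.3225 = 4.15476 m^2
N * area / 10000 * 100 = 304 * 4.15476 / 10000 * 100 = 12.6305
CC = min(100, 12.6305) = 12.6305 ≈ 12.6%

12.6%


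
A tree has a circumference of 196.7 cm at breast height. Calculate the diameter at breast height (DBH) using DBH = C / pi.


DBH = C / pi = 196.7 / 3.141593 = 62.6115 ≈ 62.61 cm

62.61 cm


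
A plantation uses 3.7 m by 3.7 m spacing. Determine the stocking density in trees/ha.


N = 10000 / 3.7^2 = 10000 / 13.69 = 730.460 ≈ 730 trees/ha

730 trees/ha


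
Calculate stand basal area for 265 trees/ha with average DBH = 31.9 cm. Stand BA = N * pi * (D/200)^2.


(D/200)^2 = (31.9/200)^2 = 0.1595^2 = 0.02544025
Individual BA = 3.141593 * 0.02544025 = 0.0799229 m^2
Stand BA = 265 * 0.0799229 = 21.1796 ≈ 21.18 m^2/ha

21.18 m^2/ha


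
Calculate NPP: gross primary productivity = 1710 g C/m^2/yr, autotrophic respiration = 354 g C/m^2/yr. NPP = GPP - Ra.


NPP = GPP - Ra = 1710 - 354 = 1356 g C/m^2/yr

1356 g C/m^2/yr


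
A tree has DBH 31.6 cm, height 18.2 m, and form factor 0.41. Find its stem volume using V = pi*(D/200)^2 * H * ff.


(D/200)^2 = (31.6/200)^2 = 0.158^2 = 0.024964
BA = 3.141593 * 0.024964 = 0.0784267 m^2
V = 0.0784267 * 18.2 * 0.41 = 0.585220 ≈ 0.585 m^3

0.585 m^3


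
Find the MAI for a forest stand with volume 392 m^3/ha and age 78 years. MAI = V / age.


MAI = 392 / 78 = 5.0256 ≈ 5.03 m^3/ha/yr

5.03 m^3/ha/yr


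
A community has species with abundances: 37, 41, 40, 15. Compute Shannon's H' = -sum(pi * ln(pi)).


Total N = 37 + 41 + 40 + 15 = 133
Per-species terms:
  p = 37/133 = 0.278195; ln(p) = -1.279433; p*ln(p) = 0.278195 * (-1.279433) = -0.355932
  p = 41/133 = 0.308271; ln(p) = -1.176776; p*ln(p) = 0.308271 * (-1.176776) = -0.362766
  p = 40/133 = 0.300752; ln(p) = -1.201469; p*ln(p) = 0.300752 * (-1.201469) = -0.361344
  p = 15/133 = 0.112782; ln(p) = -2.182299; p*ln(p) = 0.112782 * (-2.182299) = -0.246124
sum(p*ln(p)) = (-0.355932) + (-0.362766) + (-0.361344) + (-0.246124) = -1.326166
H' = -(-1.326166) = 1.326166 ≈ 1.3262

1.3262


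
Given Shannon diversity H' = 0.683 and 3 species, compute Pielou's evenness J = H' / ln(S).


ln(3) = 1.09861
J = H' / ln(S) = 0.683 / 1.09861 = 0.621695 ≈ 0.6217

0.6217


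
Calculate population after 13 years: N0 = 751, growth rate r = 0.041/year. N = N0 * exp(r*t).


r*t = 0.041 * 13 = 0.533
exp(0.533) = 1.70404
N = 751 * 1.70404 = 1279.73 ≈ 1280

1280


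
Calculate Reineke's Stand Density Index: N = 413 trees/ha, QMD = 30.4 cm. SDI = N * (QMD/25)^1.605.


QMD/25 = 30.4/25 = 1.216
(1.216)^1.605 = exp(1.605 * ln(1.216)) = exp(1.605 * 0.195567) = exp(0.313885) = 1.36873
SDI = 413 * 1.36873 = 565.285 ≈ 565

565


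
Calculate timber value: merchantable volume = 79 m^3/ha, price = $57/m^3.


Value = 79 * 57 = $4503/ha

$4503/ha


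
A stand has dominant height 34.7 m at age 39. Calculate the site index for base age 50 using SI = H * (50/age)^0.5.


50/39 = 1.28205
(1.28205)^0.5 = 1.13228
SI = 34.7 * 1.13228 = 39.2901 ≈ 39.3 m

39.3 m


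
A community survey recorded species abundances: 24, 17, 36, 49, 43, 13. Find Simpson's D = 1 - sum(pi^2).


Total N = 24 + 17 + 36 + 49 + 43 + 13 = 182
Per-species terms:
  p = 24/182 = 0.131868; p^2 = 0.131868^2 = 0.017389
  p = 17/182 = 0.093407; p^2 = 0.093407^2 = 0.008725
  p = 36/182 = 0.197802; p^2 = 0.197802^2 = 0.039126
  p = 49/182 = 0.269231; p^2 = 0.269231^2 = 0.072485
  p = 43/182 = 0.236264; p^2 = 0.236264^2 = 0.055821
  p = 13/182 = 0.071429; p^2 = 0.071429^2 = 0.005102
sum(p^2) = 0.017389 + 0.008725 + 0.039126 + 0.072485 + 0.055821 + 0.005102 = 0.198648
D = 1 - 0.198648 = 0.801352 ≈ 0.8014

0.8014


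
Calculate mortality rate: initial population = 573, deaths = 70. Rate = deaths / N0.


Mortality rate = 70 / 573 = 0.122164 ≈ 0.1222

0.1222


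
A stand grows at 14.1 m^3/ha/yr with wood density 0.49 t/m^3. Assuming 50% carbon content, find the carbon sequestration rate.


C = 14.1 * 0.49 * 0.5 = 3.4545 ≈ 3.45 t C/ha/yr

3.45 t C/ha/yr


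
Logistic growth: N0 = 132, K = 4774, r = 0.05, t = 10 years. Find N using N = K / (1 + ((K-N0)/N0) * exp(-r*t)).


(K - N0)/N0 = (4774 - 132)/132 = 4642/132 = 35.1667
r*t = 0.05 * 10 = 0.5; exp(-0.5) = 0.606531
35.1667 * 0.606531 = 21.3297
1 + 21.3297 = 22.3297
N = 4774 / 22.3297 = 213.796 ≈ 214

214


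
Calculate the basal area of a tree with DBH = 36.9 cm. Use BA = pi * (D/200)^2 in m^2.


D/200 = 36.9/200 = 0.1845 m
(D/200)^2 = 0.1845^2 = 0.03404025
BA = 3.141593 * 0.03404025 = 0.106941 ≈ 0.1069 m^2

0.1069 m^2


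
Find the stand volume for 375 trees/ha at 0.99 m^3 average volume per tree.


V_stand = 375 * 0.99 = 371.25 ≈ 371.3 m^3/ha

371.3 m^3/ha


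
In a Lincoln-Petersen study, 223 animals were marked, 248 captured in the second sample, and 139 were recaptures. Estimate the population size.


N = M * C / R = 223 * 248 / 139 = 55304 / 139 = 397.87 ≈ 398

398 individuals


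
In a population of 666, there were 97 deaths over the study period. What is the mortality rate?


Mortality rate = 97 / 666 = 0.145646 ≈ 0.1456

0.1456


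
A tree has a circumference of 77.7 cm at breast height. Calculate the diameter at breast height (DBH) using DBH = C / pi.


DBH = C / pi = 77.7 / 3.141593 = 24.7327 ≈ 24.73 cm

24.73 cm


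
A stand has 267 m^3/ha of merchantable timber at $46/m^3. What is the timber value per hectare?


Value = 267 * 46 = $12282/ha

$12282/ha


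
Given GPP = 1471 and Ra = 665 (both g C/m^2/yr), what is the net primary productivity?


NPP = GPP - Ra = 1471 - 665 = 806 g C/m^2/yr

806 g C/m^2/yr


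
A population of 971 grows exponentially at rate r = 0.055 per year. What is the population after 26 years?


r*t = 0.055 * 26 = 1.43
exp(1.43) = 4.17870
N = 971 * 4.17870 = 4057.52 ≈ 4058

4058


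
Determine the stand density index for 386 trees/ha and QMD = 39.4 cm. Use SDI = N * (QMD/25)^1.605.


QMD/25 = 39.4/25 = 1.576
(1.576)^1.605 = exp(1.605 * ln(1.576)) = exp(1.605 * 0.454890) = exp(0.730098) = 2.07528
SDI = 386 * 2.07528 = 801.058 ≈ 801

801


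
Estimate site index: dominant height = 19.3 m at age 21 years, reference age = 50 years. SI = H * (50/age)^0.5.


50/21 = 2.38095
(2.38095)^0.5 = 1.54303
SI = 19.3 * 1.54303 = 29.7805 ≈ 29.8 m

29.8 m


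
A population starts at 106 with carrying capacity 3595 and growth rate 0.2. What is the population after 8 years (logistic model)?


(K - N0)/N0 = (3595 - 106)/106 = 3489/106 = 32.9151
r*t = 0.2 * 8 = 1.6; exp(-1.6) = 0.201897
32.9151 * 0.201897 = 6.64546
1 + 6.64546 = 7.64546
N = 3595 / 7.64546 = 470.214 ≈ 470

470


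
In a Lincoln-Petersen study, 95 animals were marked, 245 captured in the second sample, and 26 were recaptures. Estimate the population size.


N = M * C / R = 95 * 245 / 26 = 23275 / 26 = 895.19 ≈ 895

895 individuals


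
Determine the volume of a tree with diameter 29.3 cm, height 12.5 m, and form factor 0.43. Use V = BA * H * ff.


(D/200)^2 = (29.3/200)^2 = 0.1465^2 = 0.02146225
BA = 3.141593 * 0.02146225 = 0.0674257 m^2
V = 0.0674257 * 12.5 * 0.43 = 0.362413 ≈ 0.362 m^3

0.362 m^3


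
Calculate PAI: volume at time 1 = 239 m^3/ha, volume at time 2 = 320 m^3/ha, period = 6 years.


PAI = (V2 - V1) / period = (320 - 239) / 6 = 81 / 6 = 13.50 m^3/ha/yr

13.50 m^3/ha/yr


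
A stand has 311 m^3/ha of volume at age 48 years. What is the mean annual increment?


MAI = 311 / 48 = 6.4792 ≈ 6.48 m^3/ha/yr

6.48 m^3/ha/yr


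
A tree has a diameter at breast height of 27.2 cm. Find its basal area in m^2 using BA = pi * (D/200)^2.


D/200 = 27.2/200 = 0.136 m
(D/200)^2 = 0.136^2 = 0.018496
BA = 3.141593 * 0.018496 = 0.0581069 ≈ 0.0581 m^2

0.0581 m^2


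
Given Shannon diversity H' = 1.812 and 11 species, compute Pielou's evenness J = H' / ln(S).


ln(11) = 2.39790
J = H' / ln(S) = 1.812 / 2.39790 = 0.755661 ≈ 0.7557

0.7557


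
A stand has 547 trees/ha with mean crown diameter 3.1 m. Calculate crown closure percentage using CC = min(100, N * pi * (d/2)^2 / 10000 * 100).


(d/2)^2 = (3.1/2)^2 = 1.55^2 = 2.4025
Crown area = 3.141593 * 2.4025 = 7.54768 m^2
N * area / 10000 * 100 = 547 * 7.54768 / 10000 * 100 = 41.2858
CC = min(100, 41.2858) = 41.2858 ≈ 41.3%

41.3%


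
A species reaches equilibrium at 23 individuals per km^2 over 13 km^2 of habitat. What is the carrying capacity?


K = 23 * 13 = 299 individuals

299 individuals


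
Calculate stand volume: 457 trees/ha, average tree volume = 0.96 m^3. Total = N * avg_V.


V_stand = 457 * 0.96 = 438.72 ≈ 438.7 m^3/ha

438.7 m^3/ha


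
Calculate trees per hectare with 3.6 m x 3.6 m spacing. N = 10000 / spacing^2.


N = 10000 / 3.6^2 = 10000 / 12.96 = 771.605 ≈ 772 trees/ha

772 trees/ha


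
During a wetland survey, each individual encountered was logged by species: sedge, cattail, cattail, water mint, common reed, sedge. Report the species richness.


Total individuals logged = 6
Distinct species (count of individuals): sedge (2), cattail (2), water mint (1), common reed (1)
Species richness = number of distinct species = 4

4


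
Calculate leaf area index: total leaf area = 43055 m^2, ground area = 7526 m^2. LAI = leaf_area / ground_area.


LAI = 43055 / 7526 = 5.7208 ≈ 5.72

5.72


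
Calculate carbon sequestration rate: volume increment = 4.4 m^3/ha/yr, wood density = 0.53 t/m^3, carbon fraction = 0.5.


C = 4.4 * 0.53 * 0.5 = 1.166 ≈ 1.17 t C/ha/yr

1.17 t C/ha/yr


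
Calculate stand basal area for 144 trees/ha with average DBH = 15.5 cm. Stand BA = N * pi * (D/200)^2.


(D/200)^2 = (15.5/200)^2 = 0.0775^2 = 0.00600625
Individual BA = 3.141593 * 0.00600625 = 0.0188692 m^2
Stand BA = 144 * 0.0188692 = 2.71716 ≈ 2.72 m^2/ha

2.72 m^2/ha


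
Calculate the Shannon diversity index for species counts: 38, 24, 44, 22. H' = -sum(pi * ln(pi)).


Total N = 38 + 24 + 44 + 22 = 128
Per-species terms:
  p = 38/128 = 0.296875; ln(p) = -1.214444; p*ln(p) = 0.296875 * (-1.214444) = -0.360538
  p = 24/128 = 0.187500; ln(p) = -1.673976; p*ln(p) = 0.187500 * (-1.673976) = -0.313871
  p = 44/128 = 0.343750; ln(p) = -1.067841; p*ln(p) = 0.343750 * (-1.067841) = -0.367070
  p = 22/128 = 0.171875; ln(p) = -1.760988; p*ln(p) = 0.171875 * (-1.760988) = -0.302670
sum(p*ln(p)) = (-0.360538) + (-0.313871) + (-0.367070) + (-0.302670) = -1.344149
H' = -(-1.344149) = 1.344149 ≈ 1.3441

1.3441


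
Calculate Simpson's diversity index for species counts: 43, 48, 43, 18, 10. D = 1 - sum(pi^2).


Total N = 43 + 48 + 43 + 18 + 10 = 162
Per-species terms:
  p = 43/162 = 0.265432; p^2 = 0.265432^2 = 0.070454
  p = 48/162 = 0.296296; p^2 = 0.296296^2 = 0.087791
  p = 43/162 = 0.265432; p^2 = 0.265432^2 = 0.070454
  p = 18/162 = 0.111111; p^2 = 0.111111^2 = 0.012346
  p = 10/162 = 0.061728; p^2 = 0.061728^2 = 0.003810
sum(p^2) = 0.070454 + 0.087791 + 0.070454 + 0.012346 + 0.003810 = 0.244855
D = 1 - 0.244855 = 0.755145 ≈ 0.7551

0.7551


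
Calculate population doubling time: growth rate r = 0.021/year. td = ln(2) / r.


td = ln(2) / 0.021 = 0.693147 / 0.021 = 33.0070 ≈ 33.0 years

33.0 years


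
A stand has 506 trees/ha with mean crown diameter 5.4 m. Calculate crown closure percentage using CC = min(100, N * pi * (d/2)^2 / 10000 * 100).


(d/2)^2 = (5.4/2)^2 = 2.7^2 = 7.29
Crown area = 3.141593 * 7.29 = 22.9022 m^2
N * area / 10000 * 100 = 506 * 22.9022 / 10000 * 100 = 115.885
CC = min(100, 115.885) = 100%

100%


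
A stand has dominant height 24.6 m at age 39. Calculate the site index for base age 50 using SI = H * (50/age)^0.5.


50/39 = 1.28205
(1.28205)^0.5 = 1.13228
SI = 24.6 * 1.13228 = 27.8541 ≈ 27.9 m

27.9 m


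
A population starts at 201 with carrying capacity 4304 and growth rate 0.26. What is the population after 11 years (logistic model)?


(K - N0)/N0 = (4304 - 201)/201 = 4103/201 = 20.4129
r*t = 0.26 * 11 = 2.86; exp(-2.86) = 0.0572688
20.4129 * 0.0572688 = 1.16902
1 + 1.16902 = 2.16902
N = 4304 / 2.16902 = 1984.31 ≈ 1984

1984


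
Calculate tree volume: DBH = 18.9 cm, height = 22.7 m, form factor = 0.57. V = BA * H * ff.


(D/200)^2 = (18.9/200)^2 = 0.0945^2 = 0.00893025
BA = 3.141593 * 0.00893025 = 0.0280552 m^2
V = 0.0280552 * 22.7 * 0.57 = 0.363006 ≈ 0.363 m^3

0.363 m^3


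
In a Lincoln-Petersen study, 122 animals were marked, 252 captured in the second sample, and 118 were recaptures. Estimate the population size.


N = M * C / R = 122 * 252 / 118 = 30744 / 118 = 260.54 ≈ 261

261 individuals


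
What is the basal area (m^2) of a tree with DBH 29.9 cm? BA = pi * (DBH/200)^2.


D/200 = 29.9/200 = 0.1495 m
(D/200)^2 = 0.1495^2 = 0.02235025
BA = 3.141593 * 0.02235025 = 0.0702154 ≈ 0.0702 m^2

0.0702 m^2


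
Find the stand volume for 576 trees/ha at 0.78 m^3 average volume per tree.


V_stand = 576 * 0.78 = 449.28 ≈ 449.3 m^3/ha

449.3 m^3/ha


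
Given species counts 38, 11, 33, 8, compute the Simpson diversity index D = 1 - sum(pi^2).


Total N = 38 + 11 + 33 + 8 = 90
Per-species terms:
  p = 38/90 = 0.422222; p^2 = 0.422222^2 = 0.178271
  p = 11/90 = 0.122222; p^2 = 0.122222^2 = 0.014938
  p = 33/90 = 0.366667; p^2 = 0.366667^2 = 0.134445
  p = 8/90 = 0.088889; p^2 = 0.088889^2 = 0.007901
sum(p^2) = 0.178271 + 0.014938 + 0.134445 + 0.007901 = 0.335555
D = 1 - 0.335555 = 0.664445 ≈ 0.6644

0.6644


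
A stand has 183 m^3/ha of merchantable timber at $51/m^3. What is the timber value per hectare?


Value = 183 * 51 = $9333/ha

$9333/ha


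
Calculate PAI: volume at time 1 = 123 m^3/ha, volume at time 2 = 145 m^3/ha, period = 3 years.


PAI = (V2 - V1) / period = (145 - 123) / 3 = 22 / 3 = 7.3333 ≈ 7.33 m^3/ha/yr

7.33 m^3/ha/yr


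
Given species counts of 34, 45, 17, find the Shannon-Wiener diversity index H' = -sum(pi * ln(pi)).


Total N = 34 + 45 + 17 = 96
Per-species terms:
  p = 34/96 = 0.354167; ln(p) = -1.037987; p*ln(p) = 0.354167 * (-1.037987) = -0.367621
  p = 45/96 = 0.468750; ln(p) = -0.757686; p*ln(p) = 0.468750 * (-0.757686) = -0.355165
  p = 17/96 = 0.177083; ln(p) = -1.731137; p*ln(p) = 0.177083 * (-1.731137) = -0.306555
sum(p*ln(p)) = (-0.367621) + (-0.355165) + (-0.306555) = -1.029341
H' = -(-1.029341) = 1.029341 ≈ 1.0293

1.0293


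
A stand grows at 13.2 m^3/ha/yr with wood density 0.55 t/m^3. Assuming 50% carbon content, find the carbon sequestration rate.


C = 13.2 * 0.55 * 0.5 = 3.63 t C/ha/yr

3.63 t C/ha/yr


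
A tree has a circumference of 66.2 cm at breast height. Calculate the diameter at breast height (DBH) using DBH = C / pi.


DBH = C / pi = 66.2 / 3.141593 = 21.0721 ≈ 21.07 cm

21.07 cm


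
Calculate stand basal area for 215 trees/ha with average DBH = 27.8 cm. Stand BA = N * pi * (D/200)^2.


(D/200)^2 = (27.8/200)^2 = 0.139^2 = 0.019321
Individual BA = 3.141593 * 0.019321 = 0.0606987 m^2
Stand BA = 215 * 0.0606987 = 13.0502 ≈ 13.05 m^2/ha

13.05 m^2/ha


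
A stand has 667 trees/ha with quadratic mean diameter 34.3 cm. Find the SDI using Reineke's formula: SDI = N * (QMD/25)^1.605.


QMD/25 = 34.3/25 = 1.372
(1.372)^1.605 = exp(1.605 * ln(1.372)) = exp(1.605 * 0.316270) = exp(0.507613) = 1.66132
SDI = 667 * 1.66132 = 1108.10 ≈ 1108

1108


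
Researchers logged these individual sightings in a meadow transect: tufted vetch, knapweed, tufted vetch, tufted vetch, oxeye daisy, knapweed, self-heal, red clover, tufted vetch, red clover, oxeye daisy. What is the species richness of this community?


Total individuals logged = 11
Distinct species (count of individuals): tufted vetch (4), knapweed (2), oxeye daisy (2), self-heal (1), red clover (2)
Species richness = number of distinct species = 5

5


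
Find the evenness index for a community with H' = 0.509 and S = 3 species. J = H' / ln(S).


ln(3) = 1.09861
J = H' / ln(S) = 0.509 / 1.09861 = 0.463313 ≈ 0.4633

0.4633


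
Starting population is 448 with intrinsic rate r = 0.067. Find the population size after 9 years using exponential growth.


r*t = 0.067 * 9 = 0.603
exp(0.603) = 1.82759
N = 448 * 1.82759 = 818.760 ≈ 819

819


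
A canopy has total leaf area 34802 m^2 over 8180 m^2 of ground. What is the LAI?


LAI = 34802 / 8180 = 4.2545 ≈ 4.25

4.25


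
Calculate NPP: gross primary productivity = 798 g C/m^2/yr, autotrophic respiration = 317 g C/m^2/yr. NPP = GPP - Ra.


NPP = GPP - Ra = 798 - 317 = 481 g C/m^2/yr

481 g C/m^2/yr


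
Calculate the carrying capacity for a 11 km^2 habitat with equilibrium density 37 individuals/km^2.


K = 37 * 11 = 407 individuals

407 individuals


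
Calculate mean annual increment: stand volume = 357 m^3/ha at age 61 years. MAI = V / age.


MAI = 357 / 61 = 5.8525 ≈ 5.85 m^3/ha/yr

5.85 m^3/ha/yr


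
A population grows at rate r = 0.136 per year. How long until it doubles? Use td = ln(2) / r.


td = ln(2) / 0.136 = 0.693147 / 0.136 = 5.09667 ≈ 5.1 years

5.1 years


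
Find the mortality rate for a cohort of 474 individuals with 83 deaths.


Mortality rate = 83 / 474 = 0.175105 ≈ 0.1751

0.1751


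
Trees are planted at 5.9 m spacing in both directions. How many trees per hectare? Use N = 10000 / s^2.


N = 10000 / 5.9^2 = 10000 / 34.81 = 287.274 ≈ 287 trees/ha

287 trees/ha


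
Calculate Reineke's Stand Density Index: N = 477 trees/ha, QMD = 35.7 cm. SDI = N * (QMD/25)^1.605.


QMD/25 = 35.7/25 = 1.428
(1.428)^1.605 = exp(1.605 * ln(1.428)) = exp(1.605 * 0.356275) = exp(0.571821) = 1.77149
SDI = 477 * 1.77149 = 845.001 ≈ 845

845


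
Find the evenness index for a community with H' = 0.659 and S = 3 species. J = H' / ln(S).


ln(3) = 1.09861
J = H' / ln(S) = 0.659 / 1.09861 = 0.599849 ≈ 0.5998

0.5998


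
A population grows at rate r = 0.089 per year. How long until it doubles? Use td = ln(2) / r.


td = ln(2) / 0.089 = 0.693147 / 0.089 = 7.78817 ≈ 7.8 years

7.8 years


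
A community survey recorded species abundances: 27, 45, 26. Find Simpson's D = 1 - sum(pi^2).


Total N = 27 + 45 + 26 = 98
Per-species terms:
  p = 27/98 = 0.275510; p^2 = 0.275510^2 = 0.075906
  p = 45/98 = 0.459184; p^2 = 0.459184^2 = 0.210850
  p = 26/98 = 0.265306; p^2 = 0.265306^2 = 0.070387
sum(p^2) = 0.075906 + 0.210850 + 0.070387 = 0.357143
D = 1 - 0.357143 = 0.642857 ≈ 0.6429

0.6429


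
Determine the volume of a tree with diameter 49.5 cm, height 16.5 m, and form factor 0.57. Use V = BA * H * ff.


(D/200)^2 = (49.5/200)^2 = 0.2475^2 = 0.06125625
BA = 3.141593 * 0.06125625 = 0.192442 m^2
V = 0.192442 * 16.5 * 0.57 = 1.80992 ≈ 1.810 m^3

1.810 m^3


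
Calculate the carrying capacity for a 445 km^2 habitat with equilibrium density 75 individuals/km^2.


K = 75 * 445 = 33375 individuals

33375 individuals


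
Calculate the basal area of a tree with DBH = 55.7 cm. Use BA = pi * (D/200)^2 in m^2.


D/200 = 55.7/200 = 0.2785 m
(D/200)^2 = 0.2785^2 = 0.07756225
BA = 3.141593 * 0.07756225 = 0.243669 ≈ 0.2437 m^2

0.2437 m^2


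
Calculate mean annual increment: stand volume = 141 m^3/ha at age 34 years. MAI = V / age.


MAI = 141 / 34 = 4.1471 ≈ 4.15 m^3/ha/yr

4.15 m^3/ha/yr


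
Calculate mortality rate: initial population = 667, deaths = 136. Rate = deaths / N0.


Mortality rate = 136 / 667 = 0.203898 ≈ 0.2039

0.2039


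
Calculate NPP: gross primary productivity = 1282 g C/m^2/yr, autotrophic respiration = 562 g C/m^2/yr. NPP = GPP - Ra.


NPP = GPP - Ra = 1282 - 562 = 720 g C/m^2/yr

720 g C/m^2/yr


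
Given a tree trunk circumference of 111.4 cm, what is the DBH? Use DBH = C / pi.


DBH = C / pi = 111.4 / 3.141593 = 35.4597 ≈ 35.46 cm

35.46 cm


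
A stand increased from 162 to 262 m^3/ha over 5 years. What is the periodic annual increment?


PAI = (V2 - V1) / period = (262 - 162) / 5 = 100 / 5 = 20.00 m^3/ha/yr

20.00 m^3/ha/yr
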